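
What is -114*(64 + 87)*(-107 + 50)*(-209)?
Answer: -205070382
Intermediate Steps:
-114*(64 + 87)*(-107 + 50)*(-209) = -17214*(-57)*(-209) = -114*(-8607)*(-209) = 981198*(-209) = -205070382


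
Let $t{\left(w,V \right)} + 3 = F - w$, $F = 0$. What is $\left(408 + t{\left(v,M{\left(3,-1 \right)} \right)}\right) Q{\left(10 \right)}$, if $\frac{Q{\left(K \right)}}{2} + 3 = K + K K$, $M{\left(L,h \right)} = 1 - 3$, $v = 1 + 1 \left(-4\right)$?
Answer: $87312$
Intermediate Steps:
$v = -3$ ($v = 1 - 4 = -3$)
$M{\left(L,h \right)} = -2$ ($M{\left(L,h \right)} = 1 - 3 = -2$)
$Q{\left(K \right)} = -6 + 2 K + 2 K^{2}$ ($Q{\left(K \right)} = -6 + 2 \left(K + K K\right) = -6 + 2 \left(K + K^{2}\right) = -6 + \left(2 K + 2 K^{2}\right) = -6 + 2 K + 2 K^{2}$)
$t{\left(w,V \right)} = -3 - w$ ($t{\left(w,V \right)} = -3 + \left(0 - w\right) = -3 - w$)
$\left(408 + t{\left(v,M{\left(3,-1 \right)} \right)}\right) Q{\left(10 \right)} = \left(408 - 0\right) \left(-6 + 2 \cdot 10 + 2 \cdot 10^{2}\right) = \left(408 + \left(-3 + 3\right)\right) \left(-6 + 20 + 2 \cdot 100\right) = \left(408 + 0\right) \left(-6 + 20 + 200\right) = 408 \cdot 214 = 87312$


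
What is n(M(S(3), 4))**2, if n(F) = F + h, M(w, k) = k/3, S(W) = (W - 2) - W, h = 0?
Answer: 16/9 ≈ 1.7778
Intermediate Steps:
S(W) = -2 (S(W) = (-2 + W) - W = -2)
M(w, k) = k/3 (M(w, k) = k*(1/3) = k/3)
n(F) = F (n(F) = F + 0 = F)
n(M(S(3), 4))**2 = ((1/3)*4)**2 = (4/3)**2 = 16/9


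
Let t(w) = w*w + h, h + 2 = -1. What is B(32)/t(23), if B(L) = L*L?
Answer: 512/263 ≈ 1.9468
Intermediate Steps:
h = -3 (h = -2 - 1 = -3)
B(L) = L**2
t(w) = -3 + w**2 (t(w) = w*w - 3 = w**2 - 3 = -3 + w**2)
B(32)/t(23) = 32**2/(-3 + 23**2) = 1024/(-3 + 529) = 1024/526 = 1024*(1/526) = 512/263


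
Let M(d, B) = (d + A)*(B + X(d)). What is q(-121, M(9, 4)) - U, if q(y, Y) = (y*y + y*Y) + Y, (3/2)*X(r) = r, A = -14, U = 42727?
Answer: -22086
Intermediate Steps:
X(r) = 2*r/3
M(d, B) = (-14 + d)*(B + 2*d/3) (M(d, B) = (d - 14)*(B + 2*d/3) = (-14 + d)*(B + 2*d/3))
q(y, Y) = Y + y² + Y*y (q(y, Y) = (y² + Y*y) + Y = Y + y² + Y*y)
q(-121, M(9, 4)) - U = ((-14*4 - 28/3*9 + (⅔)*9² + 4*9) + (-121)² + (-14*4 - 28/3*9 + (⅔)*9² + 4*9)*(-121)) - 1*42727 = ((-56 - 84 + (⅔)*81 + 36) + 14641 + (-56 - 84 + (⅔)*81 + 36)*(-121)) - 42727 = ((-56 - 84 + 54 + 36) + 14641 + (-56 - 84 + 54 + 36)*(-121)) - 42727 = (-50 + 14641 - 50*(-121)) - 42727 = (-50 + 14641 + 6050) - 42727 = 20641 - 42727 = -22086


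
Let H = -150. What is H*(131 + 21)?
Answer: -22800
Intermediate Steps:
H*(131 + 21) = -150*(131 + 21) = -150*152 = -22800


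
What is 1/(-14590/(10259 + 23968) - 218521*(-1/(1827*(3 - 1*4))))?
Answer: -6948081/833997133 ≈ -0.0083311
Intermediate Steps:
1/(-14590/(10259 + 23968) - 218521*(-1/(1827*(3 - 1*4)))) = 1/(-14590/34227 - 218521*(-1/(1827*(3 - 4)))) = 1/(-14590*1/34227 - 218521/(-1*7*(-261))) = 1/(-14590/34227 - 218521/((-7*(-261)))) = 1/(-14590/34227 - 218521/1827) = 1/(-833997133/6948081) = -6948081/833997133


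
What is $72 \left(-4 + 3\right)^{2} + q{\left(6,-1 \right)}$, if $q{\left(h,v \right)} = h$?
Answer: $78$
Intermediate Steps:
$72 \left(-4 + 3\right)^{2} + q{\left(6,-1 \right)} = 72 \left(-4 + 3\right)^{2} + 6 = 72 \left(-1\right)^{2} + 6 = 72 \cdot 1 + 6 = 72 + 6 = 78$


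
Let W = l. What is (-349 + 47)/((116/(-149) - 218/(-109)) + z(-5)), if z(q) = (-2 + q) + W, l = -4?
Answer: 44998/1457 ≈ 30.884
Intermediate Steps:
W = -4
z(q) = -6 + q (z(q) = (-2 + q) - 4 = -6 + q)
(-349 + 47)/((116/(-149) - 218/(-109)) + z(-5)) = (-349 + 47)/((116/(-149) - 218/(-109)) + (-6 - 5)) = -302/((116*(-1/149) - 218*(-1/109)) - 11) = -302/((-116/149 + 2) - 11) = -302/(182/149 - 11) = -302/(-1457/149) = -302*(-149/1457) = 44998/1457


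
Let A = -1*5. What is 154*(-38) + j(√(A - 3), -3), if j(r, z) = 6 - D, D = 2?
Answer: -5848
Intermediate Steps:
A = -5
j(r, z) = 4 (j(r, z) = 6 - 1*2 = 6 - 2 = 4)
154*(-38) + j(√(A - 3), -3) = 154*(-38) + 4 = -5852 + 4 = -5848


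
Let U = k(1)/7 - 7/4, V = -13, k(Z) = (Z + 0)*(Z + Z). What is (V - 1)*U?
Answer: 41/2 ≈ 20.500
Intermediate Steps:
k(Z) = 2*Z² (k(Z) = Z*(2*Z) = 2*Z²)
U = -41/28 (U = (2*1²)/7 - 7/4 = (2*1)*(⅐) - 7*¼ = 2*(⅐) - 7/4 = 2/7 - 7/4 = -41/28 ≈ -1.4643)
(V - 1)*U = (-13 - 1)*(-41/28) = -14*(-41/28) = 41/2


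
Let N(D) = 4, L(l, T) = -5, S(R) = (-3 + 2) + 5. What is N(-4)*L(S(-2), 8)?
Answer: -20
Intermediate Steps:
S(R) = 4 (S(R) = -1 + 5 = 4)
N(-4)*L(S(-2), 8) = 4*(-5) = -20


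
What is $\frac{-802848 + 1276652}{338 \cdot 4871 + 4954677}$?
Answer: $\frac{473804}{6601075} \approx 0.071777$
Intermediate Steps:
$\frac{-802848 + 1276652}{338 \cdot 4871 + 4954677} = \frac{473804}{1646398 + 4954677} = \frac{473804}{6601075}$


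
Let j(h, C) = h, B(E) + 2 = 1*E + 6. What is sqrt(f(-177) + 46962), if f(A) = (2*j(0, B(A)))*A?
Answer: 3*sqrt(5218) ≈ 216.71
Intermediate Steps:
B(E) = 4 + E (B(E) = -2 + (1*E + 6) = -2 + (E + 6) = -2 + (6 + E) = 4 + E)
f(A) = 0 (f(A) = (2*0)*A = 0*A = 0)
sqrt(f(-177) + 46962) = sqrt(0 + 46962) = sqrt(46962) = 3*sqrt(5218)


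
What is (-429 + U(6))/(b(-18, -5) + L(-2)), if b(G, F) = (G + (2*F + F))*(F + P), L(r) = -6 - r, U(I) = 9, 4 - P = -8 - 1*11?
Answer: 210/299 ≈ 0.70234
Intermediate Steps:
P = 23 (P = 4 - (-8 - 1*11) = 4 - (-8 - 11) = 4 - 1*(-19) = 4 + 19 = 23)
b(G, F) = (23 + F)*(G + 3*F) (b(G, F) = (G + (2*F + F))*(F + 23) = (G + 3*F)*(23 + F) = (23 + F)*(G + 3*F))
(-429 + U(6))/(b(-18, -5) + L(-2)) = (-429 + 9)/((3*(-5)**2 + 23*(-18) + 69*(-5) - 5*(-18)) + (-6 - 1*(-2))) = -420/((3*25 - 414 - 345 + 90) + (-6 + 2)) = -420/((75 - 414 - 345 + 90) - 4) = -420/(-594 - 4) = -420/(-598) = -420*(-1/598) = 210/299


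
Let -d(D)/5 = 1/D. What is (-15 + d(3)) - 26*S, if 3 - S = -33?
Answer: -2858/3 ≈ -952.67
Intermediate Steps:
S = 36 (S = 3 - 1*(-33) = 3 + 33 = 36)
d(D) = -5/D
(-15 + d(3)) - 26*S = (-15 - 5/3) - 26*36 = (-15 - 5*⅓) - 936 = (-15 - 5/3) - 936 = -50/3 - 936 = -2858/3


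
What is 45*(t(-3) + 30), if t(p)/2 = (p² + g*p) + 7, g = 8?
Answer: 630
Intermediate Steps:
t(p) = 14 + 2*p² + 16*p (t(p) = 2*((p² + 8*p) + 7) = 2*(7 + p² + 8*p) = 14 + 2*p² + 16*p)
45*(t(-3) + 30) = 45*((14 + 2*(-3)² + 16*(-3)) + 30) = 45*((14 + 2*9 - 48) + 30) = 45*((14 + 18 - 48) + 30) = 45*(-16 + 30) = 45*14 = 630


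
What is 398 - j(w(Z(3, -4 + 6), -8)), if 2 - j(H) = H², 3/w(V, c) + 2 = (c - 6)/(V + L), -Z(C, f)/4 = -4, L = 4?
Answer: 32176/81 ≈ 397.23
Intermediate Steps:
Z(C, f) = 16 (Z(C, f) = -4*(-4) = 16)
w(V, c) = 3/(-2 + (-6 + c)/(4 + V)) (w(V, c) = 3/(-2 + (c - 6)/(V + 4)) = 3/(-2 + (-6 + c)/(4 + V)))
j(H) = 2 - H²
398 - j(w(Z(3, -4 + 6), -8)) = 398 - (2 - (3*(4 + 16)/(-14 - 8 - 2*16))²) = 398 - (2 - (3*20/(-14 - 8 - 32))²) = 398 - (2 - (3*20/(-54))²) = 398 - (2 - (3*(-1/54)*20)²) = 398 - (2 - (-10/9)²) = 398 - (2 - 1*100/81) = 398 - (2 - 100/81) = 398 - 1*62/81 = 398 - 62/81 = 32176/81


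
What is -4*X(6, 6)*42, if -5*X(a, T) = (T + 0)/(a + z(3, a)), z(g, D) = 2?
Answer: 126/5 ≈ 25.200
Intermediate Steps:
X(a, T) = -T/(5*(2 + a)) (X(a, T) = -(T + 0)/(5*(a + 2)) = -T/(5*(2 + a)))
-4*X(6, 6)*42 = -(-4)*6/(10 + 5*6)*42 = -(-4)*6/(10 + 30)*42 = -(-4)*6/40*42 = -4*(-3/20)*42 = (⅗)*42 = 126/5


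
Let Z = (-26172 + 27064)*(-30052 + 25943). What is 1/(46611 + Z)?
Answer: -1/3618617 ≈ -2.7635e-7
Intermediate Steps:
Z = -3665228 (Z = 892*(-4109) = -3665228)
1/(46611 + Z) = 1/(46611 - 3665228) = 1/(-3618617) = -1/3618617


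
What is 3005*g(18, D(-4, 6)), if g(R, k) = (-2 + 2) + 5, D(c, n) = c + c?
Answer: 15025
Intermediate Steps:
D(c, n) = 2*c
g(R, k) = 5 (g(R, k) = 0 + 5 = 5)
3005*g(18, D(-4, 6)) = 3005*5 = 15025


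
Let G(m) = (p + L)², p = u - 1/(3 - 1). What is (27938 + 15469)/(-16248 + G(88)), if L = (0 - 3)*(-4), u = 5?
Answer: -8268/3043 ≈ -2.7171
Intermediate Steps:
L = 12 (L = -3*(-4) = 12)
p = 9/2 (p = 5 - 1/(3 - 1) = 5 - 1/2 = 5 - 1*½ = 5 - ½ = 9/2 ≈ 4.5000)
G(m) = 1089/4 (G(m) = (9/2 + 12)² = (33/2)² = 1089/4)
(27938 + 15469)/(-16248 + G(88)) = (27938 + 15469)/(-16248 + 1089/4) = 43407/(-63903/4) = 43407*(-4/63903) = -8268/3043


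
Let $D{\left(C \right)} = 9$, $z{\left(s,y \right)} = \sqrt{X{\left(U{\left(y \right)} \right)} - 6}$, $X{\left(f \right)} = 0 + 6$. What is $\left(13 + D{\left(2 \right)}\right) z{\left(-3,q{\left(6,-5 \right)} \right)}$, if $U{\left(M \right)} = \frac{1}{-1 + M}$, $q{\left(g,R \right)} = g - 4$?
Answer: $0$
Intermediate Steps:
$q{\left(g,R \right)} = -4 + g$
$X{\left(f \right)} = 6$
$z{\left(s,y \right)} = 0$ ($z{\left(s,y \right)} = \sqrt{6 - 6} = \sqrt{0} = 0$)
$\left(13 + D{\left(2 \right)}\right) z{\left(-3,q{\left(6,-5 \right)} \right)} = \left(13 + 9\right) 0 = 22 \cdot 0 = 0$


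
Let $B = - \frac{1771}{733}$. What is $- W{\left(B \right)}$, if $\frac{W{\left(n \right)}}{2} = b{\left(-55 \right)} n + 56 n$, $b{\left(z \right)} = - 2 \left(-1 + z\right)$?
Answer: $\frac{595056}{733} \approx 811.81$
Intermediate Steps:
$B = - \frac{1771}{733}$ ($B = \left(-1771\right) \frac{1}{733} = - \frac{1771}{733} \approx -2.4161$)
$b{\left(z \right)} = 2 - 2 z$
$W{\left(n \right)} = 336 n$ ($W{\left(n \right)} = 2 \left(\left(2 - -110\right) n + 56 n\right) = 2 \left(\left(2 + 110\right) n + 56 n\right) = 2 \left(112 n + 56 n\right) = 2 \cdot 168 n = 336 n$)
$- W{\left(B \right)} = - \frac{336 \left(-1771\right)}{733} = \left(-1\right) \left(- \frac{595056}{733}\right) = \frac{595056}{733}$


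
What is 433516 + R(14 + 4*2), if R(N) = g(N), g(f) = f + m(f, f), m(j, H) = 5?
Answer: 433543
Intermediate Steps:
g(f) = 5 + f (g(f) = f + 5 = 5 + f)
R(N) = 5 + N
433516 + R(14 + 4*2) = 433516 + (5 + (14 + 4*2)) = 433516 + (5 + (14 + 8)) = 433516 + (5 + 22) = 433516 + 27 = 433543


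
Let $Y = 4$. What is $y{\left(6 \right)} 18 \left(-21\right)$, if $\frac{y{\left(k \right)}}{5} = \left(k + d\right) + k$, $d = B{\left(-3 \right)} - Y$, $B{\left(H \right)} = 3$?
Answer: $-20790$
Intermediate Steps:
$d = -1$ ($d = 3 - 4 = -1$)
$y{\left(k \right)} = -5 + 10 k$ ($y{\left(k \right)} = 5 \left(\left(k - 1\right) + k\right) = 5 \left(\left(-1 + k\right) + k\right) = 5 \left(-1 + 2 k\right) = -5 + 10 k$)
$y{\left(6 \right)} 18 \left(-21\right) = \left(-5 + 10 \cdot 6\right) 18 \left(-21\right) = \left(-5 + 60\right) 18 \left(-21\right) = 55 \cdot 18 \left(-21\right) = 990 \left(-21\right) = -20790$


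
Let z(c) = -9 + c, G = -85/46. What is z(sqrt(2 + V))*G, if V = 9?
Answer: 765/46 - 85*sqrt(11)/46 ≈ 10.502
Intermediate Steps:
G = -85/46 (G = -85*1/46 = -85/46 ≈ -1.8478)
z(sqrt(2 + V))*G = (-9 + sqrt(2 + 9))*(-85/46) = (-9 + sqrt(11))*(-85/46) = 765/46 - 85*sqrt(11)/46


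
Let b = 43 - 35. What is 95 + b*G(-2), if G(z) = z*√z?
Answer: 95 - 16*I*√2 ≈ 95.0 - 22.627*I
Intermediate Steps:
b = 8
G(z) = z^(3/2)
95 + b*G(-2) = 95 + 8*(-2)^(3/2) = 95 + 8*(-2*I*√2) = 95 - 16*I*√2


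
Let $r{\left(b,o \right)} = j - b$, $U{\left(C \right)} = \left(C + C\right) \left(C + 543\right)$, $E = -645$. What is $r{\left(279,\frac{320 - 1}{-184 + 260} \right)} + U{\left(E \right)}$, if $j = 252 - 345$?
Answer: $131208$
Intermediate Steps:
$U{\left(C \right)} = 2 C \left(543 + C\right)$
$j = -93$
$r{\left(b,o \right)} = -93 - b$
$r{\left(279,\frac{320 - 1}{-184 + 260} \right)} + U{\left(E \right)} = \left(-93 - 279\right) + 2 \left(-645\right) \left(543 - 645\right) = \left(-93 - 279\right) + 2 \left(-645\right) \left(-102\right) = -372 + 131580 = 131208$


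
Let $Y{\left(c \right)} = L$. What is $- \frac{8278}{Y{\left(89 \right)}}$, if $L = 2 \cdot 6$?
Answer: $- \frac{4139}{6} \approx -689.83$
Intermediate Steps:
$L = 12$
$Y{\left(c \right)} = 12$
$- \frac{8278}{Y{\left(89 \right)}} = - \frac{8278}{12} = \left(-8278\right) \frac{1}{12} = - \frac{4139}{6}$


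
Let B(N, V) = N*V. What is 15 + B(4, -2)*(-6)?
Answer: 63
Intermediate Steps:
15 + B(4, -2)*(-6) = 15 + (4*(-2))*(-6) = 15 - 8*(-6) = 15 + 48 = 63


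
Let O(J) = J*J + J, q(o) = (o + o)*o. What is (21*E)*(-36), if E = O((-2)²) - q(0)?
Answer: -15120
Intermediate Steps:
q(o) = 2*o² (q(o) = (2*o)*o = 2*o²)
O(J) = J + J² (O(J) = J² + J = J + J²)
E = 20 (E = (-2)²*(1 + (-2)²) - 2*0² = 4*(1 + 4) - 2*0 = 4*5 - 1*0 = 20 + 0 = 20)
(21*E)*(-36) = (21*20)*(-36) = 420*(-36) = -15120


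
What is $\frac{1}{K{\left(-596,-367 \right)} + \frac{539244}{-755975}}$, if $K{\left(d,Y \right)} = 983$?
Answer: $\frac{755975}{742584181} \approx 0.001018$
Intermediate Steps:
$\frac{1}{K{\left(-596,-367 \right)} + \frac{539244}{-755975}} = \frac{1}{983 + \frac{539244}{-755975}} = \frac{1}{983 + 539244 \left(- \frac{1}{755975}\right)} = \frac{1}{983 - \frac{539244}{755975}} = \frac{1}{\frac{742584181}{755975}} = \frac{755975}{742584181}$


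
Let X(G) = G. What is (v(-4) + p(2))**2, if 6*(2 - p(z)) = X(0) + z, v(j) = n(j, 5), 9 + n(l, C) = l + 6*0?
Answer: 1156/9 ≈ 128.44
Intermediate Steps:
n(l, C) = -9 + l (n(l, C) = -9 + (l + 6*0) = -9 + (l + 0) = -9 + l)
v(j) = -9 + j
p(z) = 2 - z/6 (p(z) = 2 - (0 + z)/6 = 2 - z/6)
(v(-4) + p(2))**2 = ((-9 - 4) + (2 - 1/6*2))**2 = (-13 + (2 - 1/3))**2 = (-13 + 5/3)**2 = (-34/3)**2 = 1156/9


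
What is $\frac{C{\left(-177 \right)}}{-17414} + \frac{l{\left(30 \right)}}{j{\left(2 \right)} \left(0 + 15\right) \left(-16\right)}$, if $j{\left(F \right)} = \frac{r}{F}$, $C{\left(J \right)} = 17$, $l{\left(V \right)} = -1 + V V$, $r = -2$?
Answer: $\frac{7825553}{2089680} \approx 3.7449$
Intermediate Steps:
$l{\left(V \right)} = -1 + V^{2}$
$j{\left(F \right)} = - \frac{2}{F}$
$\frac{C{\left(-177 \right)}}{-17414} + \frac{l{\left(30 \right)}}{j{\left(2 \right)} \left(0 + 15\right) \left(-16\right)} = \frac{17}{-17414} + \frac{-1 + 30^{2}}{- \frac{2}{2} \left(0 + 15\right) \left(-16\right)} = 17 \left(- \frac{1}{17414}\right) + \frac{-1 + 900}{\left(-2\right) \frac{1}{2} \cdot 15 \left(-16\right)} = - \frac{17}{17414} + \frac{899}{\left(-1\right) 15 \left(-16\right)} = - \frac{17}{17414} + \frac{899}{\left(-15\right) \left(-16\right)} = - \frac{17}{17414} + \frac{899}{240} = \frac{7825553}{2089680}$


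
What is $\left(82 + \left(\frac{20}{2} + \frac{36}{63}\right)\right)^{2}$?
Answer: $\frac{419904}{49} \approx 8569.5$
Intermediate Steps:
$\left(82 + \left(\frac{20}{2} + \frac{36}{63}\right)\right)^{2} = \left(82 + \left(20 \cdot \frac{1}{2} + 36 \cdot \frac{1}{63}\right)\right)^{2} = \left(82 + \left(10 + \frac{4}{7}\right)\right)^{2} = \left(82 + \frac{74}{7}\right)^{2} = \left(\frac{648}{7}\right)^{2} = \frac{419904}{49}$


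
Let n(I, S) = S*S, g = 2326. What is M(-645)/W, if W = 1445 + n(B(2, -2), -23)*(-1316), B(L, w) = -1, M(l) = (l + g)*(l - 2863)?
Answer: 5896948/694719 ≈ 8.4883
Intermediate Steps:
M(l) = (-2863 + l)*(2326 + l) (M(l) = (l + 2326)*(l - 2863) = (2326 + l)*(-2863 + l) = (-2863 + l)*(2326 + l))
n(I, S) = S²
W = -694719 (W = 1445 + (-23)²*(-1316) = 1445 + 529*(-1316) = 1445 - 696164 = -694719)
M(-645)/W = (-6659338 + (-645)² - 537*(-645))/(-694719) = (-6659338 + 416025 + 346365)*(-1/694719) = -5896948*(-1/694719) = 5896948/694719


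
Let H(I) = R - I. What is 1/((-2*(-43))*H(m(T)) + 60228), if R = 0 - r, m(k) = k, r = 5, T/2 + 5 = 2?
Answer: 1/60314 ≈ 1.6580e-5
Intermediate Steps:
T = -6 (T = -10 + 2*2 = -10 + 4 = -6)
R = -5 (R = 0 - 1*5 = 0 - 5 = -5)
H(I) = -5 - I
1/((-2*(-43))*H(m(T)) + 60228) = 1/((-2*(-43))*(-5 - 1*(-6)) + 60228) = 1/(86*(-5 + 6) + 60228) = 1/(86*1 + 60228) = 1/(86 + 60228) = 1/60314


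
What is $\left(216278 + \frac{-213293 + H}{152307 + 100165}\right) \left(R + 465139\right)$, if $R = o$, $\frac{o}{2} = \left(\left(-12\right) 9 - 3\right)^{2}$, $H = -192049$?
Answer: $\frac{13371935690270797}{126236} \approx 1.0593 \cdot 10^{11}$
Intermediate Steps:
$o = 24642$ ($o = 2 \left(\left(-12\right) 9 - 3\right)^{2} = 2 \left(-108 - 3\right)^{2} = 2 \left(-111\right)^{2} = 2 \cdot 12321 = 24642$)
$R = 24642$
$\left(216278 + \frac{-213293 + H}{152307 + 100165}\right) \left(R + 465139\right) = \left(216278 + \frac{-213293 - 192049}{152307 + 100165}\right) \left(24642 + 465139\right) = \left(216278 - \frac{405342}{252472}\right) 489781 = \left(216278 - \frac{202671}{126236}\right) 489781 = \frac{27301866937}{126236} \cdot 489781 = \frac{13371935690270797}{126236}$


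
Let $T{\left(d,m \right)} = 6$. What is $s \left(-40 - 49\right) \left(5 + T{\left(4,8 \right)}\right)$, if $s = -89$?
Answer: $87131$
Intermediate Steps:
$s \left(-40 - 49\right) \left(5 + T{\left(4,8 \right)}\right) = - 89 \left(-40 - 49\right) \left(5 + 6\right) = - 89 \left(\left(-89\right) 11\right) = \left(-89\right) \left(-979\right) = 87131$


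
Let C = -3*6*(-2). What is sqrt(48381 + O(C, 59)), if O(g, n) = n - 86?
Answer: sqrt(48354) ≈ 219.90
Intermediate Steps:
C = 36 (C = -18*(-2) = 36)
O(g, n) = -86 + n
sqrt(48381 + O(C, 59)) = sqrt(48381 + (-86 + 59)) = sqrt(48381 - 27) = sqrt(48354)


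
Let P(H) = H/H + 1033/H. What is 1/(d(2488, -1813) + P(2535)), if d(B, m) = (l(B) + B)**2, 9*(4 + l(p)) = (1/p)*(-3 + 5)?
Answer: 105921101520/653560508264178221 ≈ 1.6207e-7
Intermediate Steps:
l(p) = -4 + 2/(9*p) (l(p) = -4 + ((1/p)*(-3 + 5))/9 = -4 + (2/p)/9 = -4 + 2/(9*p))
P(H) = 1 + 1033/H
d(B, m) = (-4 + B + 2/(9*B))**2 (d(B, m) = ((-4 + 2/(9*B)) + B)**2 = (-4 + B + 2/(9*B))**2)
1/(d(2488, -1813) + P(2535)) = 1/((1/81)*(2 + 9*2488*(-4 + 2488))**2/2488**2 + (1033 + 2535)/2535) = 1/((1/81)*(1/6190144)*(2 + 9*2488*2484)**2 + (1/2535)*3568) = 1/((1/81)*(1/6190144)*(2 + 55621728)**2 + 3568/2535) = 1/((1/81)*(1/6190144)*55621730**2 + 3568/2535) = 1/((1/81)*(1/6190144)*3093776848192900 + 3568/2535) = 1/(773444212048225/125350416 + 3568/2535) = 1/(653560508264178221/105921101520) = 105921101520/653560508264178221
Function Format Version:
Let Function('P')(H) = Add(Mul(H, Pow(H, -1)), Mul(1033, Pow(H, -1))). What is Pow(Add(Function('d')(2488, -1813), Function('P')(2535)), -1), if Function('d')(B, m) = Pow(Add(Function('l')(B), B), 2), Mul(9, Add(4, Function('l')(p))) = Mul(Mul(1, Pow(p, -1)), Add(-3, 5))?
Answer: Rational(105921101520, 653560508264178221) ≈ 1.6207e-7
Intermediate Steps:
Function('l')(p) = Add(-4, Mul(Rational(2, 9), Pow(p, -1))) (Function('l')(p) = Add(-4, Mul(Rational(1, 9), Mul(Mul(1, Pow(p, -1)), Add(-3, 5)))) = Add(-4, Mul(Rational(1, 9), Mul(Pow(p, -1), 2))) = Add(-4, Mul(Rational(1, 9), Mul(2, Pow(p, -1)))) = Add(-4, Mul(Rational(2, 9), Pow(p, -1))))
Function('P')(H) = Add(1, Mul(1033, Pow(H, -1)))
Function('d')(B, m) = Pow(Add(-4, B, Mul(Rational(2, 9), Pow(B, -1))), 2) (Function('d')(B, m) = Pow(Add(Add(-4, Mul(Rational(2, 9), Pow(B, -1))), B), 2) = Pow(Add(-4, B, Mul(Rational(2, 9), Pow(B, -1))), 2))
Pow(Add(Function('d')(2488, -1813), Function('P')(2535)), -1) = Pow(Add(Mul(Rational(1, 81), Pow(2488, -2), Pow(Add(2, Mul(9, 2488, Add(-4, 2488))), 2)), Mul(Pow(2535, -1), Add(1033, 2535))), -1) = Pow(Add(Mul(Rational(1, 81), Rational(1, 6190144), Pow(Add(2, Mul(9, 2488, 2484)), 2)), Mul(Rational(1, 2535), 3568)), -1) = Pow(Add(Mul(Rational(1, 81), Rational(1, 6190144), Pow(Add(2, 55621728), 2)), Rational(3568, 2535)), -1) = Pow(Add(Mul(Rational(1, 81), Rational(1, 6190144), Pow(55621730, 2)), Rational(3568, 2535)), -1) = Pow(Add(Mul(Rational(1, 81), Rational(1, 6190144), 3093776848192900), Rational(3568, 2535)), -1) = Pow(Add(Rational(773444212048225, 125350416), Rational(3568, 2535)), -1) = Pow(Rational(653560508264178221, 105921101520), -1) = Rational(105921101520, 653560508264178221)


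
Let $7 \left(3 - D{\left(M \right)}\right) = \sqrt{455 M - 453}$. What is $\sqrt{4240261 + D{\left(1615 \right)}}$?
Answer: $\frac{\sqrt{207772936 - 14 \sqrt{183593}}}{7} \approx 2059.2$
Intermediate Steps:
$D{\left(M \right)} = 3 - \frac{\sqrt{-453 + 455 M}}{7}$ ($D{\left(M \right)} = 3 - \frac{\sqrt{455 M - 453}}{7} = 3 - \frac{\sqrt{-453 + 455 M}}{7}$)
$\sqrt{4240261 + D{\left(1615 \right)}} = \sqrt{4240261 + \left(3 - \frac{\sqrt{-453 + 455 \cdot 1615}}{7}\right)} = \sqrt{4240261 + \left(3 - \frac{\sqrt{-453 + 734825}}{7}\right)} = \sqrt{4240261 + \left(3 - \frac{\sqrt{734372}}{7}\right)} = \sqrt{4240261 + \left(3 - \frac{2 \sqrt{183593}}{7}\right)} = \sqrt{4240264 - \frac{2 \sqrt{183593}}{7}}$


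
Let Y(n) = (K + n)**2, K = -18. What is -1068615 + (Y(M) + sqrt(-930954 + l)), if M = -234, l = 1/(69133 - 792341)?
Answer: -1005111 + I*sqrt(121729173729047266)/361604 ≈ -1.0051e+6 + 964.86*I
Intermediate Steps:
l = -1/723208 (l = 1/(-723208) = -1/723208 ≈ -1.3827e-6)
Y(n) = (-18 + n)**2
-1068615 + (Y(M) + sqrt(-930954 + l)) = -1068615 + ((-18 - 234)**2 + sqrt(-930954 - 1/723208)) = -1068615 + ((-252)**2 + sqrt(-673273380433/723208)) = -1068615 + (63504 + I*sqrt(121729173729047266)/361604) = -1005111 + I*sqrt(121729173729047266)/361604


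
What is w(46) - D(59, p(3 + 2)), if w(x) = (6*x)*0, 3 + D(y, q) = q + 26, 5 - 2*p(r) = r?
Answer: -23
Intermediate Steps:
p(r) = 5/2 - r/2
D(y, q) = 23 + q (D(y, q) = -3 + (q + 26) = -3 + (26 + q) = 23 + q)
w(x) = 0
w(46) - D(59, p(3 + 2)) = 0 - (23 + (5/2 - (3 + 2)/2)) = 0 - (23 + (5/2 - 1/2*5)) = 0 - (23 + (5/2 - 5/2)) = 0 - (23 + 0) = 0 - 1*23 = 0 - 23 = -23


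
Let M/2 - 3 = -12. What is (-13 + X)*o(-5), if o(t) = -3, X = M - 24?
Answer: 165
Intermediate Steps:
M = -18 (M = 6 + 2*(-12) = 6 - 24 = -18)
X = -42 (X = -18 - 24 = -42)
(-13 + X)*o(-5) = (-13 - 42)*(-3) = -55*(-3) = 165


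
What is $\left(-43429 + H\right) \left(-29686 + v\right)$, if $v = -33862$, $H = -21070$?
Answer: $4098782452$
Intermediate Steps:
$\left(-43429 + H\right) \left(-29686 + v\right) = \left(-43429 - 21070\right) \left(-29686 - 33862\right) = \left(-64499\right) \left(-63548\right) = 4098782452$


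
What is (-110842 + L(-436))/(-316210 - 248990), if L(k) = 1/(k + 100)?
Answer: 37242913/189907200 ≈ 0.19611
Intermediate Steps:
L(k) = 1/(100 + k)
(-110842 + L(-436))/(-316210 - 248990) = (-110842 + 1/(100 - 436))/(-316210 - 248990) = (-110842 + 1/(-336))/(-565200) = (-110842 - 1/336)*(-1/565200) = -37242913/336*(-1/565200) = 37242913/189907200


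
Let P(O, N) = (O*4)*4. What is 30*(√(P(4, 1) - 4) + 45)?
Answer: 1350 + 60*√15 ≈ 1582.4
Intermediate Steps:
P(O, N) = 16*O (P(O, N) = (4*O)*4 = 16*O)
30*(√(P(4, 1) - 4) + 45) = 30*(√(16*4 - 4) + 45) = 30*(√(64 - 4) + 45) = 30*(√60 + 45) = 30*(2*√15 + 45) = 30*(45 + 2*√15) = 1350 + 60*√15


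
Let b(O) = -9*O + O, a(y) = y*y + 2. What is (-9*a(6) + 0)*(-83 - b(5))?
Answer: 14706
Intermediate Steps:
a(y) = 2 + y² (a(y) = y² + 2 = 2 + y²)
b(O) = -8*O
(-9*a(6) + 0)*(-83 - b(5)) = (-9*(2 + 6²) + 0)*(-83 - (-8)*5) = (-9*(2 + 36) + 0)*(-83 - 1*(-40)) = (-9*38 + 0)*(-83 + 40) = (-342 + 0)*(-43) = -342*(-43) = 14706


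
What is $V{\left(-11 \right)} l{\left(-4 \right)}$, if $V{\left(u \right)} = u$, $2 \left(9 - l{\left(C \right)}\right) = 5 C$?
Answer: $-209$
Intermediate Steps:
$l{\left(C \right)} = 9 - \frac{5 C}{2}$
$V{\left(-11 \right)} l{\left(-4 \right)} = - 11 \left(9 - -10\right) = - 11 \left(9 + 10\right) = \left(-11\right) 19 = -209$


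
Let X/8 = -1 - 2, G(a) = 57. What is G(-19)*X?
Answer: -1368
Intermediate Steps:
X = -24 (X = 8*(-1 - 2) = 8*(-3) = -24)
G(-19)*X = 57*(-24) = -1368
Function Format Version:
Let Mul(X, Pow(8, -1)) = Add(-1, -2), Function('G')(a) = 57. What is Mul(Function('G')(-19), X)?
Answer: -1368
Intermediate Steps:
X = -24 (X = Mul(8, Add(-1, -2)) = Mul(8, -3) = -24)
Mul(Function('G')(-19), X) = Mul(57, -24) = -1368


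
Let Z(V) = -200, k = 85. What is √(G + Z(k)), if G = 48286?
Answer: √48086 ≈ 219.29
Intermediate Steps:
√(G + Z(k)) = √(48286 - 200) = √48086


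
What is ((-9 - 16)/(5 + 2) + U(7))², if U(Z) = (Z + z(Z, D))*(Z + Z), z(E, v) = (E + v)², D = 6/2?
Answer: 109432521/49 ≈ 2.2333e+6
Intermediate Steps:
D = 3 (D = 6*(½) = 3)
U(Z) = 2*Z*(Z + (3 + Z)²) (U(Z) = (Z + (Z + 3)²)*(Z + Z) = (Z + (3 + Z)²)*(2*Z) = 2*Z*(Z + (3 + Z)²))
((-9 - 16)/(5 + 2) + U(7))² = ((-9 - 16)/(5 + 2) + 2*7*(7 + (3 + 7)²))² = (-25/7 + 2*7*(7 + 10²))² = (-25*⅐ + 2*7*(7 + 100))² = (-25/7 + 2*7*107)² = (-25/7 + 1498)² = (10461/7)² = 109432521/49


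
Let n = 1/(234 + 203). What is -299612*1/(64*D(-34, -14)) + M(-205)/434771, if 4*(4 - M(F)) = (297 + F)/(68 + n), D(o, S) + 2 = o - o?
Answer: 967753490295865/413442873824 ≈ 2340.7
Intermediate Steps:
D(o, S) = -2 (D(o, S) = -2 + (o - o) = -2 + 0 = -2)
n = 1/437 ≈ 0.0022883
M(F) = 345683/118868 - 437*F/118868 (M(F) = 4 - (297 + F)/(4*(68 + 1/437)) = 4 - (297 + F)/(4*29717/437) = 4 - (297 + F)*437/(4*29717) = 4 - (129789/29717 + 437*F/29717)/4 = 4 + (-129789/118868 - 437*F/118868) = 345683/118868 - 437*F/118868)
-299612*1/(64*D(-34, -14)) + M(-205)/434771 = -299612/((-2*64)) + (345683/118868 - 437/118868*(-205))/434771 = -299612/(-128) + (345683/118868 + 89585/118868)*(1/434771) = -299612*(-1/128) + (108817/29717)*(1/434771) = 74903/32 + 108817/12920089807 = 967753490295865/413442873824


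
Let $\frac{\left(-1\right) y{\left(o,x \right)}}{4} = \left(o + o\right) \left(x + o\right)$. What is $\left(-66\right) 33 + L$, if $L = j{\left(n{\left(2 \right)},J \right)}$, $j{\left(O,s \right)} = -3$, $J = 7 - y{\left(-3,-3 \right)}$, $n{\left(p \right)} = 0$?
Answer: $-2181$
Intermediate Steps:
$y{\left(o,x \right)} = - 8 o \left(o + x\right)$ ($y{\left(o,x \right)} = - 4 \left(o + o\right) \left(x + o\right) = - 4 \cdot 2 o \left(o + x\right) = - 8 o \left(o + x\right)$)
$J = 151$ ($J = 7 - \left(-8\right) \left(-3\right) \left(-3 - 3\right) = 7 - \left(-8\right) \left(-3\right) \left(-6\right) = 7 - -144 = 7 + 144 = 151$)
$L = -3$
$\left(-66\right) 33 + L = \left(-66\right) 33 - 3 = -2178 - 3 = -2181$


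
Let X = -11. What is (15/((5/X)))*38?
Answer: -1254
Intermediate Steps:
(15/((5/X)))*38 = (15/((5/(-11))))*38 = (15/((5*(-1/11))))*38 = (15/(-5/11))*38 = (15*(-11/5))*38 = -33*38 = -1254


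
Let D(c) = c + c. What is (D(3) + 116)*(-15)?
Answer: -1830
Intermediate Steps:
D(c) = 2*c
(D(3) + 116)*(-15) = (2*3 + 116)*(-15) = (6 + 116)*(-15) = 122*(-15) = -1830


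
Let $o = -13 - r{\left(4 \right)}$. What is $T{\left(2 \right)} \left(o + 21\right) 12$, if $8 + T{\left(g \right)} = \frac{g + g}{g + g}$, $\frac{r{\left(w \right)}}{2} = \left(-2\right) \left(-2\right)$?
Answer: $0$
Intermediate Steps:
$r{\left(w \right)} = 8$ ($r{\left(w \right)} = 2 \left(\left(-2\right) \left(-2\right)\right) = 2 \cdot 4 = 8$)
$T{\left(g \right)} = -7$ ($T{\left(g \right)} = -8 + \frac{g + g}{g + g} = -8 + \frac{2 g}{2 g} = -8 + 2 g \frac{1}{2 g} = -8 + 1 = -7$)
$o = -21$ ($o = -13 - 8 = -21$)
$T{\left(2 \right)} \left(o + 21\right) 12 = - 7 \left(-21 + 21\right) 12 = \left(-7\right) 0 \cdot 12 = 0 \cdot 12 = 0$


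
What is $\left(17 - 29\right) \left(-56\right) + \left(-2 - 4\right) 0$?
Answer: $672$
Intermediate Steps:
$\left(17 - 29\right) \left(-56\right) + \left(-2 - 4\right) 0 = \left(-12\right) \left(-56\right) - 0 = 672 + 0 = 672$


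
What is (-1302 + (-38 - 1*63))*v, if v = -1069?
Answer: 1499807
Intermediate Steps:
(-1302 + (-38 - 1*63))*v = (-1302 + (-38 - 1*63))*(-1069) = (-1302 + (-38 - 63))*(-1069) = (-1302 - 101)*(-1069) = -1403*(-1069) = 1499807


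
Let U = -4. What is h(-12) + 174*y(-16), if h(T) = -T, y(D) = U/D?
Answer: 111/2 ≈ 55.500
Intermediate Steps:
y(D) = -4/D
h(-12) + 174*y(-16) = -1*(-12) + 174*(-4/(-16)) = 12 + 174*(-4*(-1/16)) = 12 + 174*(1/4) = 12 + 87/2 = 111/2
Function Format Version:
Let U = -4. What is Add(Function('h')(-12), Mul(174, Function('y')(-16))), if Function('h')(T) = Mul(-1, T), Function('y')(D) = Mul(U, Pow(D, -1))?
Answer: Rational(111, 2) ≈ 55.500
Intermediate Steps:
Function('y')(D) = Mul(-4, Pow(D, -1))
Add(Function('h')(-12), Mul(174, Function('y')(-16))) = Add(Mul(-1, -12), Mul(174, Mul(-4, Pow(-16, -1)))) = Add(12, Mul(174, Mul(-4, Rational(-1, 16)))) = Add(12, Mul(174, Rational(1, 4))) = Add(12, Rational(87, 2)) = Rational(111, 2)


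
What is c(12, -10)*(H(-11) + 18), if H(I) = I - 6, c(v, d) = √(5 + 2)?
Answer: √7 ≈ 2.6458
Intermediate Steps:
c(v, d) = √7
H(I) = -6 + I
c(12, -10)*(H(-11) + 18) = √7*((-6 - 11) + 18) = √7*(-17 + 18) = √7*1 = √7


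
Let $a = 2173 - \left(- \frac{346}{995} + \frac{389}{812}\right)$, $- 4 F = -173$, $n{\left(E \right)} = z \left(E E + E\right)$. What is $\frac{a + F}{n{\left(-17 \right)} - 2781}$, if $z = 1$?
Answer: $- \frac{895245461}{1013560730} \approx -0.88327$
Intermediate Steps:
$n{\left(E \right)} = E + E^{2}$ ($n{\left(E \right)} = 1 \left(E E + E\right) = 1 \left(E^{2} + E\right) = 1 \left(E + E^{2}\right) = E + E^{2}$)
$F = \frac{173}{4}$ ($F = \left(- \frac{1}{4}\right) \left(-173\right) = \frac{173}{4} \approx 43.25$)
$a = \frac{1755547517}{807940}$ ($a = 2173 - \left(\left(-346\right) \frac{1}{995} + 389 \cdot \frac{1}{812}\right) = 2173 - \left(- \frac{346}{995} + \frac{389}{812}\right) = 2173 - \frac{106103}{807940} = \frac{1755547517}{807940} \approx 2172.9$)
$\frac{a + F}{n{\left(-17 \right)} - 2781} = \frac{\frac{1755547517}{807940} + \frac{173}{4}}{- 17 \left(1 - 17\right) - 2781} = \frac{895245461}{403970 \left(\left(-17\right) \left(-16\right) - 2781\right)} = \frac{895245461}{403970 \left(272 - 2781\right)} = \frac{895245461}{403970 \left(-2509\right)} = \frac{895245461}{403970} \left(- \frac{1}{2509}\right) = - \frac{895245461}{1013560730}$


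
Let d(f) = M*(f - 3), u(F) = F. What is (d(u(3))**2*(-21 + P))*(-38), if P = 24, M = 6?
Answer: 0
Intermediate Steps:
d(f) = -18 + 6*f (d(f) = 6*(f - 3) = 6*(-3 + f) = -18 + 6*f)
(d(u(3))**2*(-21 + P))*(-38) = ((-18 + 6*3)**2*(-21 + 24))*(-38) = ((-18 + 18)**2*3)*(-38) = (0**2*3)*(-38) = (0*3)*(-38) = 0*(-38) = 0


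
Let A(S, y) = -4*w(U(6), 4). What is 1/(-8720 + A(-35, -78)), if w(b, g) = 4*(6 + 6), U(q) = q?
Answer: -1/8912 ≈ -0.00011221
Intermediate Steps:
w(b, g) = 48 (w(b, g) = 4*12 = 48)
A(S, y) = -192 (A(S, y) = -4*48 = -192)
1/(-8720 + A(-35, -78)) = 1/(-8720 - 192) = 1/(-8912) = -1/8912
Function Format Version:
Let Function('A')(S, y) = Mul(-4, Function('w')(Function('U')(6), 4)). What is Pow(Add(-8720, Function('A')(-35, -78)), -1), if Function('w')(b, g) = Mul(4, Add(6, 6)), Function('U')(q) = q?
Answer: Rational(-1, 8912) ≈ -0.00011221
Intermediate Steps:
Function('w')(b, g) = 48 (Function('w')(b, g) = Mul(4, 12) = 48)
Function('A')(S, y) = -192 (Function('A')(S, y) = Mul(-4, 48) = -192)
Pow(Add(-8720, Function('A')(-35, -78)), -1) = Pow(Add(-8720, -192), -1) = Pow(-8912, -1) = Rational(-1, 8912)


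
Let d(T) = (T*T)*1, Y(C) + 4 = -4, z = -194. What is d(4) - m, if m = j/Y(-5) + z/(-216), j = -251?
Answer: -3515/216 ≈ -16.273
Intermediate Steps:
Y(C) = -8 (Y(C) = -4 - 4 = -8)
d(T) = T**2 (d(T) = T**2*1 = T**2)
m = 6971/216 (m = -251/(-8) - 194/(-216) = -251*(-1/8) - 194*(-1/216) = 251/8 + 97/108 = 6971/216 ≈ 32.273)
d(4) - m = 4**2 - 1*6971/216 = 16 - 6971/216 = -3515/216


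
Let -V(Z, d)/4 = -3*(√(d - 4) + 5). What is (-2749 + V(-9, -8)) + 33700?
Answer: 31011 + 24*I*√3 ≈ 31011.0 + 41.569*I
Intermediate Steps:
V(Z, d) = 60 + 12*√(-4 + d) (V(Z, d) = -(-12)*(√(d - 4) + 5) = -(-12)*(√(-4 + d) + 5) = -(-12)*(5 + √(-4 + d)) = -4*(-15 - 3*√(-4 + d)) = 60 + 12*√(-4 + d))
(-2749 + V(-9, -8)) + 33700 = (-2749 + (60 + 12*√(-4 - 8))) + 33700 = (-2749 + (60 + 12*√(-12))) + 33700 = (-2749 + (60 + 12*(2*I*√3))) + 33700 = (-2749 + (60 + 24*I*√3)) + 33700 = (-2689 + 24*I*√3) + 33700 = 31011 + 24*I*√3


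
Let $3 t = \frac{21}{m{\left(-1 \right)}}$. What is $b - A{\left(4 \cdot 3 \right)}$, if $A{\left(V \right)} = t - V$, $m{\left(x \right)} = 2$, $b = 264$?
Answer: $\frac{545}{2} \approx 272.5$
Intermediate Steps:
$t = \frac{7}{2}$ ($t = \frac{21 \cdot \frac{1}{2}}{3} = \frac{1}{3} \cdot \frac{21}{2} = \frac{7}{2} \approx 3.5$)
$A{\left(V \right)} = \frac{7}{2} - V$
$b - A{\left(4 \cdot 3 \right)} = 264 - \left(\frac{7}{2} - 4 \cdot 3\right) = 264 - \left(\frac{7}{2} - 12\right) = 264 - - \frac{17}{2} = 264 + \frac{17}{2} = \frac{545}{2}$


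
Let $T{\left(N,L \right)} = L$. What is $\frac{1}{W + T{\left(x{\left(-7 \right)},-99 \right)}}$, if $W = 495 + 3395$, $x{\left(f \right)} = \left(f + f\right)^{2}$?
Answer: $\frac{1}{3791} \approx 0.00026378$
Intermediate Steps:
$x{\left(f \right)} = 4 f^{2}$ ($x{\left(f \right)} = \left(2 f\right)^{2} = 4 f^{2}$)
$W = 3890$
$\frac{1}{W + T{\left(x{\left(-7 \right)},-99 \right)}} = \frac{1}{3890 - 99} = \frac{1}{3791}$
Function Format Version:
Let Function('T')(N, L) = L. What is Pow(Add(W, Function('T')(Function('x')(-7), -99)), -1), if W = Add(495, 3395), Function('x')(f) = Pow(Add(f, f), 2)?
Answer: Rational(1, 3791) ≈ 0.00026378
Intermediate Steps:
Function('x')(f) = Mul(4, Pow(f, 2)) (Function('x')(f) = Pow(Mul(2, f), 2) = Mul(4, Pow(f, 2)))
W = 3890
Pow(Add(W, Function('T')(Function('x')(-7), -99)), -1) = Pow(Add(3890, -99), -1) = Pow(3791, -1) = Rational(1, 3791)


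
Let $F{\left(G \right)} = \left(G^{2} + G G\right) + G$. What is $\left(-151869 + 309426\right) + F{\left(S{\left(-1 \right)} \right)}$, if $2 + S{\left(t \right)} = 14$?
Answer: $157857$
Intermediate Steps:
$S{\left(t \right)} = 12$ ($S{\left(t \right)} = -2 + 14 = 12$)
$F{\left(G \right)} = G + 2 G^{2}$ ($F{\left(G \right)} = \left(G^{2} + G^{2}\right) + G = 2 G^{2} + G = G + 2 G^{2}$)
$\left(-151869 + 309426\right) + F{\left(S{\left(-1 \right)} \right)} = \left(-151869 + 309426\right) + 12 \left(1 + 2 \cdot 12\right) = 157557 + 12 \left(1 + 24\right) = 157557 + 12 \cdot 25 = 157557 + 300 = 157857$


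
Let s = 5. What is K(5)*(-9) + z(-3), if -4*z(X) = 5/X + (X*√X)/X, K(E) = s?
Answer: -535/12 - I*√3/4 ≈ -44.583 - 0.43301*I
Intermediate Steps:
K(E) = 5
z(X) = -5/(4*X) - √X/4 (z(X) = -(5/X + (X*√X)/X)/4 = -(5/X + X^(3/2)/X)/4 = -(5/X + √X)/4 = -(√X + 5/X)/4 = -5/(4*X) - √X/4)
K(5)*(-9) + z(-3) = 5*(-9) + (¼)*(-5 - (-3)^(3/2))/(-3) = -45 + (¼)*(-⅓)*(-5 - (-3)*I*√3) = -45 + (¼)*(-⅓)*(-5 + 3*I*√3) = -45 + (5/12 - I*√3/4) = -535/12 - I*√3/4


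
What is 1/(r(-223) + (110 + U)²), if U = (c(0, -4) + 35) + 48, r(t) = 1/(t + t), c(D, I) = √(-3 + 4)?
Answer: 446/16785655 ≈ 2.6570e-5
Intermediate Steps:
c(D, I) = 1 (c(D, I) = √1 = 1)
r(t) = 1/(2*t)
U = 84 (U = (1 + 35) + 48 = 36 + 48 = 84)
1/(r(-223) + (110 + U)²) = 1/((½)/(-223) + (110 + 84)²) = 1/((½)*(-1/223) + 194²) = 1/(-1/446 + 37636) = 1/(16785655/446) = 446/16785655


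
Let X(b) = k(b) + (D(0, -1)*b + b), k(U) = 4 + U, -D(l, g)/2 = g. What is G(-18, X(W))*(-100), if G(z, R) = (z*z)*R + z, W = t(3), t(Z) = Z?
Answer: -516600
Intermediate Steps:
W = 3
D(l, g) = -2*g
X(b) = 4 + 4*b (X(b) = (4 + b) + ((-2*(-1))*b + b) = (4 + b) + (2*b + b) = (4 + b) + 3*b = 4 + 4*b)
G(z, R) = z + R*z² (G(z, R) = z²*R + z = R*z² + z = z + R*z²)
G(-18, X(W))*(-100) = -18*(1 + (4 + 4*3)*(-18))*(-100) = -18*(1 + (4 + 12)*(-18))*(-100) = -18*(1 + 16*(-18))*(-100) = -18*(1 - 288)*(-100) = -18*(-287)*(-100) = 5166*(-100) = -516600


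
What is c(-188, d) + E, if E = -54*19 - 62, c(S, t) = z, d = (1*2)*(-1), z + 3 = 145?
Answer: -946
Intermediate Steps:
z = 142 (z = -3 + 145 = 142)
d = -2 (d = 2*(-1) = -2)
c(S, t) = 142
E = -1088 (E = -1026 - 62 = -1088)
c(-188, d) + E = 142 - 1088 = -946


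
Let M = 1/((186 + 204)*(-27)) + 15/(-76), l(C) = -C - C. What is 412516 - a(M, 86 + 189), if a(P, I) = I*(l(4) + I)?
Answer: 339091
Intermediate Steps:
l(C) = -2*C
M = -79013/400140 (M = -1/27/390 + 15*(-1/76) = (1/390)*(-1/27) - 15/76 = -1/10530 - 15/76 = -79013/400140 ≈ -0.19746)
a(P, I) = I*(-8 + I) (a(P, I) = I*(-2*4 + I) = I*(-8 + I))
412516 - a(M, 86 + 189) = 412516 - (86 + 189)*(-8 + (86 + 189)) = 412516 - 275*(-8 + 275) = 412516 - 275*267 = 412516 - 1*73425 = 412516 - 73425 = 339091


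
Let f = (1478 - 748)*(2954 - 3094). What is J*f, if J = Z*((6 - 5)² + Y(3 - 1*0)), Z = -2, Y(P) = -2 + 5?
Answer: 817600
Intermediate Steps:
Y(P) = 3
f = -102200 (f = 730*(-140) = -102200)
J = -8 (J = -2*((6 - 5)² + 3) = -2*(1² + 3) = -2*(1 + 3) = -2*4 = -8)
J*f = -8*(-102200) = 817600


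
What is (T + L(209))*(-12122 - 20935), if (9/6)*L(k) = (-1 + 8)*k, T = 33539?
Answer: -1140940317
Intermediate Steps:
L(k) = 14*k/3 (L(k) = 2*((-1 + 8)*k)/3 = 2*(7*k)/3 = 14*k/3)
(T + L(209))*(-12122 - 20935) = (33539 + (14/3)*209)*(-12122 - 20935) = (33539 + 2926/3)*(-33057) = (103543/3)*(-33057) = -1140940317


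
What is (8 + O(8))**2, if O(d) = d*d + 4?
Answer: 5776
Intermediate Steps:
O(d) = 4 + d**2 (O(d) = d**2 + 4 = 4 + d**2)
(8 + O(8))**2 = (8 + (4 + 8**2))**2 = (8 + (4 + 64))**2 = (8 + 68)**2 = 76**2 = 5776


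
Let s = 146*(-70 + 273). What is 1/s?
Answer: 1/29638 ≈ 3.3740e-5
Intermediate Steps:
s = 29638 (s = 146*203 = 29638)
1/s = 1/29638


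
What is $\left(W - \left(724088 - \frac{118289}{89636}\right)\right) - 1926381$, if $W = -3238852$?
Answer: $- \frac{527895058867}{89636} \approx -5.8893 \cdot 10^{6}$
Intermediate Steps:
$\left(W - \left(724088 - \frac{118289}{89636}\right)\right) - 1926381 = \left(-3238852 - \left(724088 - \frac{118289}{89636}\right)\right) - 1926381 = \left(-3238852 - \frac{64904233679}{89636}\right) - 1926381 = - \frac{355221971551}{89636} - 1926381 = - \frac{527895058867}{89636}$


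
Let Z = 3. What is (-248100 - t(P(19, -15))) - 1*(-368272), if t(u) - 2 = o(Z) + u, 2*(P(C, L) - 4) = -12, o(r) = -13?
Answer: 120185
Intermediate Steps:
P(C, L) = -2 (P(C, L) = 4 + (½)*(-12) = 4 - 6 = -2)
t(u) = -11 + u (t(u) = 2 + (-13 + u) = -11 + u)
(-248100 - t(P(19, -15))) - 1*(-368272) = (-248100 - (-11 - 2)) - 1*(-368272) = (-248100 - 1*(-13)) + 368272 = (-248100 + 13) + 368272 = -248087 + 368272 = 120185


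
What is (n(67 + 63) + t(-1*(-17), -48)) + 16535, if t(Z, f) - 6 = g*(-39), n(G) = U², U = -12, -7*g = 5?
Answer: 116990/7 ≈ 16713.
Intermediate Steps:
g = -5/7 (g = -⅐*5 = -5/7 ≈ -0.71429)
n(G) = 144 (n(G) = (-12)² = 144)
t(Z, f) = 237/7 (t(Z, f) = 6 - 5/7*(-39) = 6 + 195/7 = 237/7)
(n(67 + 63) + t(-1*(-17), -48)) + 16535 = (144 + 237/7) + 16535 = 1245/7 + 16535 = 116990/7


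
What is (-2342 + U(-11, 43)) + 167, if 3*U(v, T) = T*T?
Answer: -4676/3 ≈ -1558.7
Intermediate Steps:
U(v, T) = T²/3 (U(v, T) = (T*T)/3 = T²/3)
(-2342 + U(-11, 43)) + 167 = (-2342 + (⅓)*43²) + 167 = (-2342 + (⅓)*1849) + 167 = (-2342 + 1849/3) + 167 = -5177/3 + 167 = -4676/3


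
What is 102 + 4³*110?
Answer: 7142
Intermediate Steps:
102 + 4³*110 = 102 + 64*110 = 102 + 7040 = 7142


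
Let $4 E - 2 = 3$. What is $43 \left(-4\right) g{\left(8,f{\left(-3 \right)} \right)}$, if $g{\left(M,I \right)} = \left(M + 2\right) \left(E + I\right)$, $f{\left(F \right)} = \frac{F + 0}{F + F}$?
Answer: $-3010$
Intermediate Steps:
$E = \frac{5}{4}$ ($E = \frac{1}{2} + \frac{1}{4} \cdot 3 = \frac{1}{2} + \frac{3}{4} = \frac{5}{4} \approx 1.25$)
$f{\left(F \right)} = \frac{1}{2}$ ($f{\left(F \right)} = \frac{F}{2 F} = F \frac{1}{2 F} = \frac{1}{2}$)
$g{\left(M,I \right)} = \left(2 + M\right) \left(\frac{5}{4} + I\right)$ ($g{\left(M,I \right)} = \left(M + 2\right) \left(\frac{5}{4} + I\right) = \left(2 + M\right) \left(\frac{5}{4} + I\right)$)
$43 \left(-4\right) g{\left(8,f{\left(-3 \right)} \right)} = 43 \left(-4\right) \left(\frac{5}{2} + 2 \cdot \frac{1}{2} + \frac{5}{4} \cdot 8 + \frac{1}{2} \cdot 8\right) = - 172 \left(\frac{5}{2} + 1 + 10 + 4\right) = \left(-172\right) \frac{35}{2} = -3010$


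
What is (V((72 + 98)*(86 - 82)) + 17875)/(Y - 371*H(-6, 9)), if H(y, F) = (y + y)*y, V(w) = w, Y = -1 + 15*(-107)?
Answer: -18555/28318 ≈ -0.65524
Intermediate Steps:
Y = -1606 (Y = -1 - 1605 = -1606)
H(y, F) = 2*y² (H(y, F) = (2*y)*y = 2*y²)
(V((72 + 98)*(86 - 82)) + 17875)/(Y - 371*H(-6, 9)) = ((72 + 98)*(86 - 82) + 17875)/(-1606 - 742*(-6)²) = (170*4 + 17875)/(-1606 - 742*36) = (680 + 17875)/(-1606 - 371*72) = 18555/(-1606 - 26712) = 18555/(-28318) = 18555*(-1/28318) = -18555/28318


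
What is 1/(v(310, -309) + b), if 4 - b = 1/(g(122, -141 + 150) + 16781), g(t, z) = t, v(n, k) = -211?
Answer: -16903/3498922 ≈ -0.0048309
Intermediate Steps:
b = 67611/16903 (b = 4 - 1/(122 + 16781) = 4 - 1/16903 = 67611/16903 ≈ 3.9999)
1/(v(310, -309) + b) = 1/(-211 + 67611/16903) = 1/(-3498922/16903) = -16903/3498922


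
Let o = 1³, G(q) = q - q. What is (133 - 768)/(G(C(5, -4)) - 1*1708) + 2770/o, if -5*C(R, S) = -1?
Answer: 4731795/1708 ≈ 2770.4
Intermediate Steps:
C(R, S) = ⅕ (C(R, S) = -⅕*(-1) = ⅕)
G(q) = 0
o = 1
(133 - 768)/(G(C(5, -4)) - 1*1708) + 2770/o = (133 - 768)/(0 - 1*1708) + 2770/1 = -635/(0 - 1708) + 2770*1 = -635/(-1708) + 2770 = -635*(-1/1708) + 2770 = 635/1708 + 2770 = 4731795/1708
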